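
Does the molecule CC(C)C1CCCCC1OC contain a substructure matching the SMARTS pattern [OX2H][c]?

The pattern [OX2H][c] describes a hydroxyl oxygen attached to an aromatic carbon — a phenol.
The closest candidate here is a methoxy ether (-OCH3), but the oxygen has H0, not H1. No other fragment satisfies the full query, so there is no match.

No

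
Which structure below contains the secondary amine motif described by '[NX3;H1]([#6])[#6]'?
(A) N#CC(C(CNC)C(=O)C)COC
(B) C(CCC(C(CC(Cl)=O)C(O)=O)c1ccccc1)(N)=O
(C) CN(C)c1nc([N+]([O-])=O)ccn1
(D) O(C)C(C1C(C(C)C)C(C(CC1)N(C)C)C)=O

A

[NX3;H1]([#6])[#6] describes a trivalent nitrogen with one H, bonded to two carbons (a secondary amine).
(A) contains an N-methylamino group (-NHCH3), which satisfies every atom and bond constraint.
(B) has a primary amide (-C(=O)NH2) but the -C(=O)NH2 nitrogen has H2, not H1.
(C) has a dimethylamino group (-N(CH3)2) but the nitrogen has H0, not H1.
(D) has a dimethylamino group (-N(CH3)2) but the nitrogen has H0, not H1.
So the answer is (A).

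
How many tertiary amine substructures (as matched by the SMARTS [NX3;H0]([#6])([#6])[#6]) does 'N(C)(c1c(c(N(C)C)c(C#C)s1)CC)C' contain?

[NX3;H0]([#6])([#6])[#6] is the SMARTS for a tertiary amine: a trivalent nitrogen with no H, bonded to three carbons.
The molecule carries 2 separate instances of a dimethylamino group (-N(CH3)2) meeting every constraint; each maps to a distinct set of atoms, giving 2 matches.

2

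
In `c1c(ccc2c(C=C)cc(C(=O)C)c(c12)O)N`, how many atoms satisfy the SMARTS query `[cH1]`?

The query [cH1] means: aromatic carbon bearing exactly one hydrogen.
Check the 17 heavy atoms by environment: 6× c (aromatic, H0) → no; 4× c (aromatic, H1) → match; 1× C (H0) → no; 1× O (H0) → no; 1× C (H3) → no; 1× N (H2) → no; 1× O (H1) → no; 1× C (H1) → no; 1× C (H2) → no.
That gives 4 matching atoms.

4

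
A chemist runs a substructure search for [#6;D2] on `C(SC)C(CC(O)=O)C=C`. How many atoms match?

Check the 10 heavy atoms by environment: 3× C (D2) → match; 2× C (D3) → no; 1× S (D2) → no; 2× C (D1) → no; 2× O (D1) → no.
That gives 3 matching atoms.

3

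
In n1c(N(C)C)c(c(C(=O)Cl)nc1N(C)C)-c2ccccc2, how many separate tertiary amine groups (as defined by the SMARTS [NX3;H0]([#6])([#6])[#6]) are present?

[NX3;H0]([#6])([#6])[#6] is the SMARTS for a tertiary amine: a trivalent nitrogen with no H, bonded to three carbons.
The molecule carries 2 separate instances of a dimethylamino group (-N(CH3)2) meeting every constraint; each maps to a distinct set of atoms, giving 2 matches.

2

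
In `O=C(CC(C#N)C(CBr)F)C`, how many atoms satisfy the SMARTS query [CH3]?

The query [CH3] means: aliphatic carbon with exactly three hydrogens.
Check the 11 heavy atoms by environment: 2× C (H2) → no; 2× C (H1) → no; 1× Br (H0) → no; 2× C (H0) → no; 1× N (H0) → no; 1× F (H0) → no; 1× O (H0) → no; 1× C (H3) → match.
That gives 1 matching atom.

1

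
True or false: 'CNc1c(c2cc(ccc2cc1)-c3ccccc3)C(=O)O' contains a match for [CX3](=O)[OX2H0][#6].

False

The pattern [CX3](=O)[OX2H0][#6] describes a carbonyl carbon bonded to an oxygen that is itself bonded to carbon (no H on that O) — an ester.
The closest candidate here is a carboxylic acid group (-C(=O)OH), but the singly-bonded O carries H (OX2H1, not H0). No other fragment satisfies the full query, so there is no match.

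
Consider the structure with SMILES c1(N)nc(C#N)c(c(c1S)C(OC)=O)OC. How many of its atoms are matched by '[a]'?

The query [a] means: a matches any aromatic atom.
Check the 16 heavy atoms by environment: 1× n (aromatic) → match; 5× c (aromatic) → match; 4× C → no; 2× N → no; 3× O → no; 1× S → no.
Summing the matching environments: 1 + 5 = 6 matching atoms.

6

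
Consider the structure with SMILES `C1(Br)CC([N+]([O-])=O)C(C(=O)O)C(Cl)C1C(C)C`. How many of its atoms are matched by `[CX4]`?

9

The query [CX4] means: C with X4: aliphatic carbon with exactly 4 total connections (bonds + H).
Check the 17 heavy atoms by environment: 9× C (X4) → match; 1× Br (X1) → no; 1× Cl (X1) → no; 1× C (X3) → no; 2× O (X1) → no; 1× O (X2) → no; 1× N (charge +1, X3) → no; 1× O (charge -1, X1) → no.
That gives 9 matching atoms.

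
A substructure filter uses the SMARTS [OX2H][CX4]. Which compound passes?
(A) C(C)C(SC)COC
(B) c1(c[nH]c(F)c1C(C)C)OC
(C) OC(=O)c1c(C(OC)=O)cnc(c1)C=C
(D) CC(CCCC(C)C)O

D

[OX2H][CX4] describes a hydroxyl oxygen bound to an sp3 (X4) carbon (an aliphatic alcohol).
(A) has a methoxy ether (-OCH3) but the oxygen has H0 (ether), not H1.
(B) has a methoxy ether (-OCH3) but the oxygen has H0 (ether), not H1.
(C) has a carboxylic acid group (-C(=O)OH) but the -OH is on a CX3 carbonyl carbon, not a CX4 carbon.
(D) contains a hydroxyl group (-OH), which satisfies every atom and bond constraint.
So the answer is (D).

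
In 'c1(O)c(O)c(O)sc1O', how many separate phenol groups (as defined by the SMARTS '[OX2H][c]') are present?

[OX2H][c] is the SMARTS for a phenol: a hydroxyl oxygen attached to an aromatic carbon.
The molecule carries 4 separate instances of a hydroxyl group (-OH) meeting every constraint; each maps to a distinct set of atoms, giving 4 matches.

4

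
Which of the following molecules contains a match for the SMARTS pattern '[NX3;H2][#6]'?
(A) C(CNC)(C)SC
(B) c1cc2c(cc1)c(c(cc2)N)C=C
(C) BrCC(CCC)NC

B

[NX3;H2][#6] describes a trivalent nitrogen with two H attached to carbon (a primary amine).
(A) has an N-methylamino group (-NHCH3) but the nitrogen bears two carbons and only one H (H1), not H2.
(B) contains a primary amino group (-NH2), which satisfies every atom and bond constraint.
(C) has an N-methylamino group (-NHCH3) but the nitrogen bears two carbons and only one H (H1), not H2.
So the answer is (B).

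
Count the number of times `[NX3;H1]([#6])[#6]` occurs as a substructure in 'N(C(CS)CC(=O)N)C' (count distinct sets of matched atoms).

[NX3;H1]([#6])[#6] is the SMARTS for a secondary amine: a trivalent nitrogen with one H, bonded to two carbons.
Exactly one fragment in the molecule meets all constraints, giving 1 match.

1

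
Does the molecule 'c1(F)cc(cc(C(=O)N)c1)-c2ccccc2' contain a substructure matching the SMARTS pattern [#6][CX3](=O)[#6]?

No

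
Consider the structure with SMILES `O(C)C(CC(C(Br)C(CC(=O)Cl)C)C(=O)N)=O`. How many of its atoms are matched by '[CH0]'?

3

The query [CH0] means: aliphatic carbon with no attached hydrogen.
Check the 17 heavy atoms by environment: 2× C (H2) → no; 3× C (H1) → no; 1× Br (H0) → no; 2× C (H3) → no; 3× C (H0) → match; 4× O (H0) → no; 1× Cl (H0) → no; 1× N (H2) → no.
That gives 3 matching atoms.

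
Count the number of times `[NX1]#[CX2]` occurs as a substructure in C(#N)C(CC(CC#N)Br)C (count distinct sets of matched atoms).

2

[NX1]#[CX2] is the SMARTS for a nitrile: a nitrogen triple-bonded to a two-connected carbon.
The molecule carries 2 separate instances of a nitrile (-C#N) meeting every constraint; each maps to a distinct set of atoms, giving 2 matches.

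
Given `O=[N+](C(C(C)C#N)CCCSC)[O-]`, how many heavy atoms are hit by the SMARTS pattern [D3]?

3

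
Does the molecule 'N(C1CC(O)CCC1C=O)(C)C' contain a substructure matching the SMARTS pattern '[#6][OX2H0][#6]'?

The pattern [#6][OX2H0][#6] describes an aliphatic oxygen bridging two carbons with no H on the oxygen — an ether.
The closest candidate here is a hydroxyl group (-OH), but the oxygen has H1, not H0 bridging two carbons. No other fragment satisfies the full query, so there is no match.

No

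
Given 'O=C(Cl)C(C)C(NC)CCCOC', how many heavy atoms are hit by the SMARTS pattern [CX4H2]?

3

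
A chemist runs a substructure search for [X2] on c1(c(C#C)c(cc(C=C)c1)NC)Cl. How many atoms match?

2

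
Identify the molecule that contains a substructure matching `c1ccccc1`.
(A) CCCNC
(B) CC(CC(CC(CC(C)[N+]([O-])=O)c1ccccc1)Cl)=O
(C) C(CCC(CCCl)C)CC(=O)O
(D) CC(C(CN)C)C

B

c1ccccc1 describes six aromatic carbons in a ring (a benzene ring).
(A) has a methyl group (-CH3) but no six-membered all-carbon aromatic ring is present.
(B) contains a phenyl ring, which satisfies every atom and bond constraint.
(C) has a methyl group (-CH3) but no six-membered all-carbon aromatic ring is present.
(D) has a methyl group (-CH3) but no six-membered all-carbon aromatic ring is present.
So the answer is (B).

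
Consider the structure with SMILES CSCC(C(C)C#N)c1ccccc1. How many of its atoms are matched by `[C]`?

The query [C] means: uppercase C matches aliphatic (non-aromatic) carbon only.
Check the 14 heavy atoms by environment: 6× C → match; 6× c (aromatic) → no; 1× S → no; 1× N → no.
That gives 6 matching atoms.

6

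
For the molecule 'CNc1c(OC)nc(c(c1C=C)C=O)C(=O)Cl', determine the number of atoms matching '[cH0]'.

5

The query [cH0] means: aromatic carbon with no attached hydrogen (substituted or ring-fusion).
Check the 17 heavy atoms by environment: 1× n (aromatic, H0) → no; 5× c (aromatic, H0) → match; 1× N (H1) → no; 2× C (H3) → no; 2× C (H1) → no; 1× C (H2) → no; 3× O (H0) → no; 1× C (H0) → no; 1× Cl (H0) → no.
That gives 5 matching atoms.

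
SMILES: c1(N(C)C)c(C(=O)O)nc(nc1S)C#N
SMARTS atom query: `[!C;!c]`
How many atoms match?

7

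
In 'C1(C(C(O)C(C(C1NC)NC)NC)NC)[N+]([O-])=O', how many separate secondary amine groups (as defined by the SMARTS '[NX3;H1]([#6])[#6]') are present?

4

[NX3;H1]([#6])[#6] is the SMARTS for a secondary amine: a trivalent nitrogen with one H, bonded to two carbons.
The molecule carries 4 separate instances of an N-methylamino group (-NHCH3) meeting every constraint; each maps to a distinct set of atoms, giving 4 matches.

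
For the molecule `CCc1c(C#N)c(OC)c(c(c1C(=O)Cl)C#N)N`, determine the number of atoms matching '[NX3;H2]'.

1

The query [NX3;H2] means: aliphatic N with 3 total connections, two of them H — an -NH2 nitrogen (amine or amide).
Check the 18 heavy atoms by environment: 6× c (aromatic, H0, X3) → no; 2× C (H0, X2) → no; 2× N (H0, X1) → no; 1× C (H2, X4) → no; 2× C (H3, X4) → no; 1× O (H0, X2) → no; 1× C (H0, X3) → no; 1× O (H0, X1) → no; 1× Cl (H0, X1) → no; 1× N (H2, X3) → match.
That gives 1 matching atom.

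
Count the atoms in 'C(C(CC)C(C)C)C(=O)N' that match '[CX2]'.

0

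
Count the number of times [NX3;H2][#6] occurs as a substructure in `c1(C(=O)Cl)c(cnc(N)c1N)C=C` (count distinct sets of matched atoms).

[NX3;H2][#6] is the SMARTS for a primary amine: a trivalent nitrogen with two H attached to carbon.
The molecule carries 2 separate instances of a primary amino group (-NH2) meeting every constraint; each maps to a distinct set of atoms, giving 2 matches.

2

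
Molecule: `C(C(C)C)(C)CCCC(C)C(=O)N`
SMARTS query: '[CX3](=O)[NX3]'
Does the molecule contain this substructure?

The pattern [CX3](=O)[NX3] describes a carbonyl carbon bonded to a trivalent nitrogen — an amide.
The molecule carries a primary amide (-C(=O)NH2), whose atoms satisfy every constraint of the query, so the pattern matches.

Yes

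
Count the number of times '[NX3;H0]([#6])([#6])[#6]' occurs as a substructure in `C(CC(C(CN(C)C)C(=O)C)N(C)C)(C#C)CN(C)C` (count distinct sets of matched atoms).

3

[NX3;H0]([#6])([#6])[#6] is the SMARTS for a tertiary amine: a trivalent nitrogen with no H, bonded to three carbons.
The molecule carries 3 separate instances of a dimethylamino group (-N(CH3)2) meeting every constraint; each maps to a distinct set of atoms, giving 3 matches.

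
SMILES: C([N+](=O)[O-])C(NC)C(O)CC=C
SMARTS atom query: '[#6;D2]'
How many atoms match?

Check the 12 heavy atoms by environment: 3× C (D2) → match; 2× C (D3) → no; 1× N (charge +1, D3) → no; 1× O (charge -1, D1) → no; 2× O (D1) → no; 2× C (D1) → no; 1× N (D2) → no.
That gives 3 matching atoms.

3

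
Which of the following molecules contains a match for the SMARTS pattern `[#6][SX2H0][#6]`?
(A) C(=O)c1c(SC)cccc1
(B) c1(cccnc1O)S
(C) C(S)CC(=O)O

A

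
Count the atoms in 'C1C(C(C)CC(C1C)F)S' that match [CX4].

8

Check the 10 heavy atoms by environment: 8× C (X4) → match; 1× S (X2) → no; 1× F (X1) → no.
That gives 8 matching atoms.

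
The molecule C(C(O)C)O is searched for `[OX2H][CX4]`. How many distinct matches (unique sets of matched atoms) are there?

[OX2H][CX4] is the SMARTS for an aliphatic alcohol: a hydroxyl oxygen bound to an sp3 (X4) carbon.
The molecule carries 2 separate instances of a hydroxyl group (-OH) meeting every constraint; each maps to a distinct set of atoms, giving 2 matches.

2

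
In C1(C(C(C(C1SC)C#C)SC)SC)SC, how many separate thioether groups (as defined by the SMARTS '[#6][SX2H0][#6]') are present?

4

[#6][SX2H0][#6] is the SMARTS for a thioether: an aliphatic sulfur bridging two carbons with no H on the sulfur.
The molecule carries 4 separate instances of a methylthio ether (-SCH3) meeting every constraint; each maps to a distinct set of atoms, giving 4 matches.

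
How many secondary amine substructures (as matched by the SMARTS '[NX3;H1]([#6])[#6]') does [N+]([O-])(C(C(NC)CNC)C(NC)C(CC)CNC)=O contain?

[NX3;H1]([#6])[#6] is the SMARTS for a secondary amine: a trivalent nitrogen with one H, bonded to two carbons.
The molecule carries 4 separate instances of an N-methylamino group (-NHCH3) meeting every constraint; each maps to a distinct set of atoms, giving 4 matches.

4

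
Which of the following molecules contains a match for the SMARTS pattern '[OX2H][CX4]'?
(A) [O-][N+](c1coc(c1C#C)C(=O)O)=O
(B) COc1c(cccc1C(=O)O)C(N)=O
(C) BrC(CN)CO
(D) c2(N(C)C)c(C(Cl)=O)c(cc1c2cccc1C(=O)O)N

C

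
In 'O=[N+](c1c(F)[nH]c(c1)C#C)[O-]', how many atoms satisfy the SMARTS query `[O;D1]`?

2

The query [O;D1] means: aliphatic oxygen bonded to exactly one heavy atom.
Check the 11 heavy atoms by environment: 1× n (aromatic, D2) → no; 3× c (aromatic, D3) → no; 1× c (aromatic, D2) → no; 1× N (charge +1, D3) → no; 1× O (charge -1, D1) → match; 1× O (D1) → match; 1× C (D2) → no; 1× C (D1) → no; 1× F (D1) → no.
Summing the matching environments: 1 + 1 = 2 matching atoms.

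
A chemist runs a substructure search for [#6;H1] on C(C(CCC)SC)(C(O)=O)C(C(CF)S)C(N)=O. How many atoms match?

Check the 18 heavy atoms by environment: 3× C (H2) → no; 4× C (H1) → match; 2× C (H0) → no; 2× O (H0) → no; 1× N (H2) → no; 1× O (H1) → no; 2× C (H3) → no; 1× S (H0) → no; 1× F (H0) → no; 1× S (H1) → no.
That gives 4 matching atoms.

4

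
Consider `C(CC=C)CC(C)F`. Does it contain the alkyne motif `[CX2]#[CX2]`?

The pattern [CX2]#[CX2] describes a carbon-carbon triple bond — an alkyne.
The closest candidate here is a vinyl group (-CH=CH2), but the C=C is a double bond; both carbons are CX3, not CX2. No other fragment satisfies the full query, so there is no match.

No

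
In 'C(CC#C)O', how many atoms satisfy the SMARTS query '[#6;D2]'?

3

The query [#6;D2] means: any carbon bonded to exactly two heavy atoms.
Check the 5 heavy atoms by environment: 3× C (D2) → match; 1× O (D1) → no; 1× C (D1) → no.
That gives 3 matching atoms.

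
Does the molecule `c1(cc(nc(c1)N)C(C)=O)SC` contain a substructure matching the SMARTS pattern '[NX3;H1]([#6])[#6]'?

No

The pattern [NX3;H1]([#6])[#6] describes a trivalent nitrogen with one H, bonded to two carbons — a secondary amine.
The closest candidate here is a primary amino group (-NH2), but the nitrogen has H2 and only one carbon neighbour. No other fragment satisfies the full query, so there is no match.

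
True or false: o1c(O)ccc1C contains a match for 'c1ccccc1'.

The pattern c1ccccc1 describes six aromatic carbons in a ring — a benzene ring.
The closest candidate here is a methyl group (-CH3), but no six-membered all-carbon aromatic ring is present. No other fragment satisfies the full query, so there is no match.

False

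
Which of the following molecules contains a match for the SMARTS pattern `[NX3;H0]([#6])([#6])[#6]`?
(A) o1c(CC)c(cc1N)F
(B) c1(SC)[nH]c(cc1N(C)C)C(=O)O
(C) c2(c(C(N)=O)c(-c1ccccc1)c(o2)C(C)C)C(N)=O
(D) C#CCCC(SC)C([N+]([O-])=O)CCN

B

[NX3;H0]([#6])([#6])[#6] describes a trivalent nitrogen with no H, bonded to three carbons (a tertiary amine).
(A) has a primary amino group (-NH2) but the nitrogen has H2, not H0 with three carbons.
(B) contains a dimethylamino group (-N(CH3)2), which satisfies every atom and bond constraint.
(C) has a primary amide (-C(=O)NH2) but the amide nitrogen has H2 and only one carbon neighbour.
(D) has a primary amino group (-NH2) but the nitrogen has H2, not H0 with three carbons.
So the answer is (B).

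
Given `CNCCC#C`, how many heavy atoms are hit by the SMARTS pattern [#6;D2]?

3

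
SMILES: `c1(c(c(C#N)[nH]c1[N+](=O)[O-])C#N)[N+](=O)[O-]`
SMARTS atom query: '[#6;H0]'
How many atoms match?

6

Check the 15 heavy atoms by environment: 1× n (aromatic, H1) → no; 4× c (aromatic, H0) → match; 2× N (charge +1, H0) → no; 2× O (charge -1, H0) → no; 2× O (H0) → no; 2× C (H0) → match; 2× N (H0) → no.
Summing the matching environments: 4 + 2 = 6 matching atoms.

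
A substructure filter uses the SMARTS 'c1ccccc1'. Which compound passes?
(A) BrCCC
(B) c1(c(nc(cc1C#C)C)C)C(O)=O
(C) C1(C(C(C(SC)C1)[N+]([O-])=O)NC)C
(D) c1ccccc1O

D

c1ccccc1 describes six aromatic carbons in a ring (a benzene ring).
(A) has a methyl group (-CH3) but no six-membered all-carbon aromatic ring is present.
(B) has a methyl group (-CH3) but no six-membered all-carbon aromatic ring is present.
(C) has a methyl group (-CH3) but no six-membered all-carbon aromatic ring is present.
(D) contains the required atom environment, so the pattern matches.
So the answer is (D).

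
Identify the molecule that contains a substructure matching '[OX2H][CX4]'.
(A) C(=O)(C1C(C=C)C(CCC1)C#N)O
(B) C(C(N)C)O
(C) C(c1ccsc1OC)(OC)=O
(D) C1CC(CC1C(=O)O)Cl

B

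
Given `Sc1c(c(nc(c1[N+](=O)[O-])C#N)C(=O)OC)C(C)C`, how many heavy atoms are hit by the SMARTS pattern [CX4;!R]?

4

The query [CX4;!R] means: aliphatic carbon with four total connections, not in a ring.
Check the 19 heavy atoms by environment: 1× n (aromatic, X2, in 6-ring) → no; 5× c (aromatic, X3, in 6-ring) → no; 1× C (X2, acyclic) → no; 1× N (X1, acyclic) → no; 1× S (X2, acyclic) → no; 1× N (charge +1, X3, acyclic) → no; 1× O (charge -1, X1, acyclic) → no; 2× O (X1, acyclic) → no; 1× C (X3, acyclic) → no; 1× O (X2, acyclic) → no; 4× C (X4, acyclic) → match.
That gives 4 matching atoms.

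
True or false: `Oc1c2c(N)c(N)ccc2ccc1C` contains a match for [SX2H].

The pattern [SX2H] describes an aliphatic sulfur with two connections, one being H — a thiol.
The closest candidate here is a hydroxyl group (-OH), but it is an -OH, not an -SH. No other fragment satisfies the full query, so there is no match.

False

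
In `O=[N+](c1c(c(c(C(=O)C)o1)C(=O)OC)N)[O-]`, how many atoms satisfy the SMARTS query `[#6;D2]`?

0

Check the 16 heavy atoms by environment: 1× o (aromatic, D2) → no; 4× c (aromatic, D3) → no; 1× N (charge +1, D3) → no; 1× O (charge -1, D1) → no; 3× O (D1) → no; 2× C (D3) → no; 1× O (D2) → no; 2× C (D1) → no; 1× N (D1) → no.
No environment satisfies the query, so 0 matching atoms.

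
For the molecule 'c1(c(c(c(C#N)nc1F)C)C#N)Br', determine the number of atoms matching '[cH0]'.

The query [cH0] means: aromatic carbon with no attached hydrogen (substituted or ring-fusion).
Check the 13 heavy atoms by environment: 1× n (aromatic, H0) → no; 5× c (aromatic, H0) → match; 1× F (H0) → no; 1× Br (H0) → no; 2× C (H0) → no; 2× N (H0) → no; 1× C (H3) → no.
That gives 5 matching atoms.

5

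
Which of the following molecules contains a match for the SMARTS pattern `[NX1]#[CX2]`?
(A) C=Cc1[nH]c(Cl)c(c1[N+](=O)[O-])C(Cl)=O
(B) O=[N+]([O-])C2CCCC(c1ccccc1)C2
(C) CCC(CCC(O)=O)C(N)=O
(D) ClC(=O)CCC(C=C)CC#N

D

[NX1]#[CX2] describes a nitrogen triple-bonded to a two-connected carbon (a nitrile).
(A) has a nitro group (-[N+](=O)[O-]) but there is no C#N triple bond.
(B) has a nitro group (-[N+](=O)[O-]) but there is no C#N triple bond.
(C) has a primary amide (-C(=O)NH2) but the nitrogen is NX3, not NX1.
(D) contains a nitrile (-C#N), which satisfies every atom and bond constraint.
So the answer is (D).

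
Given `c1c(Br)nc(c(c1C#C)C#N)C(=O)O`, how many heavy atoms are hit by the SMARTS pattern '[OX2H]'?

The query [OX2H] means: aliphatic oxygen with two connections, one of which is H — an -OH oxygen.
Check the 14 heavy atoms by environment: 1× n (aromatic, H0, X2) → no; 4× c (aromatic, H0, X3) → no; 1× c (aromatic, H1, X3) → no; 2× C (H0, X2) → no; 1× C (H1, X2) → no; 1× N (H0, X1) → no; 1× Br (H0, X1) → no; 1× C (H0, X3) → no; 1× O (H0, X1) → no; 1× O (H1, X2) → match.
That gives 1 matching atom.

1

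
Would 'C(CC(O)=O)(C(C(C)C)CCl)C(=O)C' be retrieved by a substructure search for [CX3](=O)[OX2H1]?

The pattern [CX3](=O)[OX2H1] describes an sp2 carbon double-bonded to O and single-bonded to an -OH oxygen — a carboxylic acid.
The molecule carries a carboxylic acid group (-C(=O)OH), whose atoms satisfy every constraint of the query, so the pattern matches.

Yes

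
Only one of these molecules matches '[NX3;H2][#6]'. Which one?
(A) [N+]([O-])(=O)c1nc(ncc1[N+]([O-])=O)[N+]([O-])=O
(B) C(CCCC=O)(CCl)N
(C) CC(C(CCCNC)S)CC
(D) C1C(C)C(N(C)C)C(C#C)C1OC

B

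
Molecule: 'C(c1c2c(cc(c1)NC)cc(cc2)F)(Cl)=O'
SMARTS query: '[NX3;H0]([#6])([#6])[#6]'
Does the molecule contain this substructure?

The pattern [NX3;H0]([#6])([#6])[#6] describes a trivalent nitrogen with no H, bonded to three carbons — a tertiary amine.
The closest candidate here is an N-methylamino group (-NHCH3), but the nitrogen still has one H (H1), not H0. No other fragment satisfies the full query, so there is no match.

No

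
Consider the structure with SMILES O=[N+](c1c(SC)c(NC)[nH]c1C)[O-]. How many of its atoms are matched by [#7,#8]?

5

The query [#7,#8] means: nitrogen or oxygen (comma = OR).
Check the 13 heavy atoms by environment: 1× n (aromatic) → match; 4× c (aromatic) → no; 3× C → no; 1× N → match; 1× N (charge +1) → match; 1× O (charge -1) → match; 1× O → match; 1× S → no.
Summing the matching environments: 1 + 1 + 1 + 1 + 1 = 5 matching atoms.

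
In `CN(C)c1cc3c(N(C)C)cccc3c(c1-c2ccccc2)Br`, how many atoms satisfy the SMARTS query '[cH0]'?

7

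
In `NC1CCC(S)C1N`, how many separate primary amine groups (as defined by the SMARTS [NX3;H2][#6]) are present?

2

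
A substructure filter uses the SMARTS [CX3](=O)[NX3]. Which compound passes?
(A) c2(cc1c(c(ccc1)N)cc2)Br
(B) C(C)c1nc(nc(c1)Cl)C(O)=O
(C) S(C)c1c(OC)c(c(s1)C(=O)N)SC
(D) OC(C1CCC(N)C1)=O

[CX3](=O)[NX3] describes a carbonyl carbon bonded to a trivalent nitrogen (an amide).
(A) has a primary amino group (-NH2) but the -NH2 is not attached to a carbonyl carbon.
(B) has a carboxylic acid group (-C(=O)OH) but the carbonyl is bonded to O, not to an NX3 nitrogen.
(C) contains a primary amide (-C(=O)NH2), which satisfies every atom and bond constraint.
(D) has a carboxylic acid group (-C(=O)OH) but the carbonyl is bonded to O, not to an NX3 nitrogen.
So the answer is (C).

C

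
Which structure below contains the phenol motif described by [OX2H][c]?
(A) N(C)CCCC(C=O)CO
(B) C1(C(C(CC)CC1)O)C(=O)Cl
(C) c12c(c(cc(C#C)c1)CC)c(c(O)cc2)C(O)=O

C

[OX2H][c] describes a hydroxyl oxygen attached to an aromatic carbon (a phenol).
(A) has a hydroxyl group (-OH) but the -OH is on an aliphatic carbon, not an aromatic c.
(B) has a hydroxyl group (-OH) but the -OH is on an aliphatic carbon, not an aromatic c.
(C) contains a hydroxyl group (-OH), which satisfies every atom and bond constraint.
So the answer is (C).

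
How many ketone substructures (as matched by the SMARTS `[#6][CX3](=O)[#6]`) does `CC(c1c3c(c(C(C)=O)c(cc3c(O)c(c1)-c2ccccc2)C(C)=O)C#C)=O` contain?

3

[#6][CX3](=O)[#6] is the SMARTS for a ketone: a carbonyl carbon (no H) flanked by two carbons.
The molecule carries 3 separate instances of an acetyl/ketone group (-C(=O)CH3) meeting every constraint; each maps to a distinct set of atoms, giving 3 matches.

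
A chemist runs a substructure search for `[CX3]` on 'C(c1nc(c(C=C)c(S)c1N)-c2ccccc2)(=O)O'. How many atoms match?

3

The query [CX3] means: C with X3: aliphatic carbon with exactly 3 total connections.
Check the 19 heavy atoms by environment: 1× n (aromatic, X2) → no; 11× c (aromatic, X3) → no; 3× C (X3) → match; 1× S (X2) → no; 1× N (X3) → no; 1× O (X1) → no; 1× O (X2) → no.
That gives 3 matching atoms.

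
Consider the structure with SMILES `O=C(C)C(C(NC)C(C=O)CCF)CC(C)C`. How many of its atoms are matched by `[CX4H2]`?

The query [CX4H2] means: sp3 carbon (X4) with exactly two hydrogens.
Check the 17 heavy atoms by environment: 3× C (H2, X4) → match; 4× C (H1, X4) → no; 1× N (H1, X3) → no; 4× C (H3, X4) → no; 1× C (H1, X3) → no; 2× O (H0, X1) → no; 1× C (H0, X3) → no; 1× F (H0, X1) → no.
That gives 3 matching atoms.

3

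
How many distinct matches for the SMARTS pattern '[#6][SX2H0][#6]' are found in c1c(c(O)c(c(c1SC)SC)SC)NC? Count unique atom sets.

3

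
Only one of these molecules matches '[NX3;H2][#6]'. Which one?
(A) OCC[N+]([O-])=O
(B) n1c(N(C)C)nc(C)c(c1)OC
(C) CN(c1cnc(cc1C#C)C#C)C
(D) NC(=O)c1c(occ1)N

D

[NX3;H2][#6] describes a trivalent nitrogen with two H attached to carbon (a primary amine).
(A) has a nitro group (-[N+](=O)[O-]) but the nitrogen is [N+] with no H, not NX3H2.
(B) has a dimethylamino group (-N(CH3)2) but the nitrogen has H0, not H2.
(C) has a dimethylamino group (-N(CH3)2) but the nitrogen has H0, not H2.
(D) contains a primary amino group (-NH2), which satisfies every atom and bond constraint.
So the answer is (D).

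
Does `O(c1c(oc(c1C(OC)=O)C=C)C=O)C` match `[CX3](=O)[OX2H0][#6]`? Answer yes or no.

Yes

The pattern [CX3](=O)[OX2H0][#6] describes a carbonyl carbon bonded to an oxygen that is itself bonded to carbon (no H on that O) — an ester.
The molecule carries a methyl-ester group (-C(=O)OCH3), whose atoms satisfy every constraint of the query, so the pattern matches.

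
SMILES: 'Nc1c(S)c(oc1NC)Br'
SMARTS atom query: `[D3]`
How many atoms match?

4

The query [D3] means: atom with exactly three heavy-atom neighbours.
Check the 10 heavy atoms by environment: 1× o (aromatic, D2) → no; 4× c (aromatic, D3) → match; 1× N (D2) → no; 1× C (D1) → no; 1× S (D1) → no; 1× N (D1) → no; 1× Br (D1) → no.
That gives 4 matching atoms.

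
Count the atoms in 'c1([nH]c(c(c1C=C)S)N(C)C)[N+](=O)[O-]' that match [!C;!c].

6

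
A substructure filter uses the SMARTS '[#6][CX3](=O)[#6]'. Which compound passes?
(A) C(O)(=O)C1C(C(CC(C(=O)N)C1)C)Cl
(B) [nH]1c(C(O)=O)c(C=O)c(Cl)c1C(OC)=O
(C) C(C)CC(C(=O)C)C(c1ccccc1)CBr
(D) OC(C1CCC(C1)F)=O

[#6][CX3](=O)[#6] describes a carbonyl carbon (no H) flanked by two carbons (a ketone).
(A) has a primary amide (-C(=O)NH2) but one neighbour of the carbonyl carbon is N, not C.
(B) has a methyl-ester group (-C(=O)OCH3) but one neighbour of the carbonyl carbon is O, not C.
(C) contains an acetyl/ketone group (-C(=O)CH3), which satisfies every atom and bond constraint.
(D) has a carboxylic acid group (-C(=O)OH) but one neighbour of the carbonyl carbon is O, not C.
So the answer is (C).

C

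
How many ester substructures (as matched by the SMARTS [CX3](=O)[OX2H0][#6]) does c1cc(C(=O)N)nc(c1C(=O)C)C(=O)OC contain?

1

[CX3](=O)[OX2H0][#6] is the SMARTS for an ester: a carbonyl carbon bonded to an oxygen that is itself bonded to carbon (no H on that O).
Exactly one fragment in the molecule meets all constraints, giving 1 match.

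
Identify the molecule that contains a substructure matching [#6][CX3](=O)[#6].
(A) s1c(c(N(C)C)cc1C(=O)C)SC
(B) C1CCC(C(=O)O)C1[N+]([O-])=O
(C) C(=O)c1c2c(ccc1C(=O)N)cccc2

A

[#6][CX3](=O)[#6] describes a carbonyl carbon (no H) flanked by two carbons (a ketone).
(A) contains an acetyl/ketone group (-C(=O)CH3), which satisfies every atom and bond constraint.
(B) has a carboxylic acid group (-C(=O)OH) but one neighbour of the carbonyl carbon is O, not C.
(C) has a primary amide (-C(=O)NH2) but one neighbour of the carbonyl carbon is N, not C.
So the answer is (A).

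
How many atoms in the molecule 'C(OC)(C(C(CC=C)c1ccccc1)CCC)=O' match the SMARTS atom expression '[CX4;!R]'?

The query [CX4;!R] means: aliphatic carbon with four total connections, not in a ring.
Check the 18 heavy atoms by environment: 7× C (X4, acyclic) → match; 3× C (X3, acyclic) → no; 6× c (aromatic, X3, in 6-ring) → no; 1× O (X1, acyclic) → no; 1× O (X2, acyclic) → no.
That gives 7 matching atoms.

7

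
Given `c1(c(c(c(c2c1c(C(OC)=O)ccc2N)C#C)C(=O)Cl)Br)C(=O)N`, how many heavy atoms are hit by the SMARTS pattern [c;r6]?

10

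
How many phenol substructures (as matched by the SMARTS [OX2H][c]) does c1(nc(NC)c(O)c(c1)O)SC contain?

2

[OX2H][c] is the SMARTS for a phenol: a hydroxyl oxygen attached to an aromatic carbon.
The molecule carries 2 separate instances of a hydroxyl group (-OH) meeting every constraint; each maps to a distinct set of atoms, giving 2 matches.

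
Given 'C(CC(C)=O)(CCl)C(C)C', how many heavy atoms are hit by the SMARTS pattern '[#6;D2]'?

The query [#6;D2] means: any carbon bonded to exactly two heavy atoms.
Check the 10 heavy atoms by environment: 2× C (D2) → match; 3× C (D3) → no; 3× C (D1) → no; 1× O (D1) → no; 1× Cl (D1) → no.
That gives 2 matching atoms.

2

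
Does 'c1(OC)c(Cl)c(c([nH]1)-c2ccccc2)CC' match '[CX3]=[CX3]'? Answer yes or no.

No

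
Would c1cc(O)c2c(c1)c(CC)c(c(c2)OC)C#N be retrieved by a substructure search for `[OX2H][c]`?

Yes

The pattern [OX2H][c] describes a hydroxyl oxygen attached to an aromatic carbon — a phenol.
The molecule carries a hydroxyl group (-OH), whose atoms satisfy every constraint of the query, so the pattern matches.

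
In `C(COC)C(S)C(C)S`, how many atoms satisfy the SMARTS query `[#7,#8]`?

The query [#7,#8] means: nitrogen or oxygen (comma = OR).
Check the 9 heavy atoms by environment: 6× C → no; 1× O → match; 2× S → no.
That gives 1 matching atom.

1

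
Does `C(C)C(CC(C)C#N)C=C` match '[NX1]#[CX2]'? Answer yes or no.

The pattern [NX1]#[CX2] describes a nitrogen triple-bonded to a two-connected carbon — a nitrile.
The molecule carries a nitrile (-C#N), whose atoms satisfy every constraint of the query, so the pattern matches.

Yes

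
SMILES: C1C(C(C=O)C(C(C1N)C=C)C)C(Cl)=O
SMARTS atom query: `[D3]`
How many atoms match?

The query [D3] means: atom with exactly three heavy-atom neighbours.
Check the 15 heavy atoms by environment: 6× C (D3) → match; 3× C (D2) → no; 2× O (D1) → no; 2× C (D1) → no; 1× N (D1) → no; 1× Cl (D1) → no.
That gives 6 matching atoms.

6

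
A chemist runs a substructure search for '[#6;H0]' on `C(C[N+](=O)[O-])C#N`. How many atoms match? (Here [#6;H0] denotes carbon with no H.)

1

Check the 7 heavy atoms by environment: 2× C (H2) → no; 1× C (H0) → match; 1× N (H0) → no; 1× N (charge +1, H0) → no; 1× O (charge -1, H0) → no; 1× O (H0) → no.
That gives 1 matching atom.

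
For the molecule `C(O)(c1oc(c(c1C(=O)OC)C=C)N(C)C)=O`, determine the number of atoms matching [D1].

The query [D1] means: atom with exactly one heavy-atom neighbour (degree 1).
Check the 17 heavy atoms by environment: 1× o (aromatic, D2) → no; 4× c (aromatic, D3) → no; 1× N (D3) → no; 4× C (D1) → match; 1× C (D2) → no; 2× C (D3) → no; 3× O (D1) → match; 1× O (D2) → no.
Summing the matching environments: 4 + 3 = 7 matching atoms.

7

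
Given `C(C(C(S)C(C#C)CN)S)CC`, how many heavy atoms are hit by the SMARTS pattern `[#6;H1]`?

4

Check the 12 heavy atoms by environment: 3× C (H2) → no; 4× C (H1) → match; 2× S (H1) → no; 1× C (H3) → no; 1× N (H2) → no; 1× C (H0) → no.
That gives 4 matching atoms.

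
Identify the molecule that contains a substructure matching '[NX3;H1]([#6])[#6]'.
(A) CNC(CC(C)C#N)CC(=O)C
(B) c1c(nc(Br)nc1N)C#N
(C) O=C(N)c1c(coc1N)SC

A

[NX3;H1]([#6])[#6] describes a trivalent nitrogen with one H, bonded to two carbons (a secondary amine).
(A) contains an N-methylamino group (-NHCH3), which satisfies every atom and bond constraint.
(B) has a primary amino group (-NH2) but the nitrogen has H2 and only one carbon neighbour.
(C) has a primary amino group (-NH2) but the nitrogen has H2 and only one carbon neighbour.
So the answer is (A).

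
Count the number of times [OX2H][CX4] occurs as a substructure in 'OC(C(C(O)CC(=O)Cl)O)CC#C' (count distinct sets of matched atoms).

3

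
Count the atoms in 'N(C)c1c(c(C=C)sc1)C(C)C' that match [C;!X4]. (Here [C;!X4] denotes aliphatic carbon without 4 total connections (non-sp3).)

2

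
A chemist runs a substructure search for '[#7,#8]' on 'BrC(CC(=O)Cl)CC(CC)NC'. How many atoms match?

2

The query [#7,#8] means: nitrogen or oxygen (comma = OR).
Check the 12 heavy atoms by environment: 8× C → no; 1× Br → no; 1× O → match; 1× Cl → no; 1× N → match.
Summing the matching environments: 1 + 1 = 2 matching atoms.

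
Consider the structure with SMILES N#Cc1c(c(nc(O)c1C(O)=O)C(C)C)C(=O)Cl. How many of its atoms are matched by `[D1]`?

8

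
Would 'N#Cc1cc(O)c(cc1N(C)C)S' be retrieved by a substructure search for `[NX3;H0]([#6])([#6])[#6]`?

Yes

The pattern [NX3;H0]([#6])([#6])[#6] describes a trivalent nitrogen with no H, bonded to three carbons — a tertiary amine.
The molecule carries a dimethylamino group (-N(CH3)2), whose atoms satisfy every constraint of the query, so the pattern matches.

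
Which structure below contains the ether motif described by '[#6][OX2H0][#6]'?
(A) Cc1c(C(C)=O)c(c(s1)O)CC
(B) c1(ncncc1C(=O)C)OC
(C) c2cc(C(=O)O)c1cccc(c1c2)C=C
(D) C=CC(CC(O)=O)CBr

B

[#6][OX2H0][#6] describes an aliphatic oxygen bridging two carbons with no H on the oxygen (an ether).
(A) has a hydroxyl group (-OH) but the oxygen has H1, not H0 bridging two carbons.
(B) contains a methoxy ether (-OCH3), which satisfies every atom and bond constraint.
(C) has a carboxylic acid group (-C(=O)OH) but the -OH oxygen has H1; the =O is OX1, not OX2.
(D) has a carboxylic acid group (-C(=O)OH) but the -OH oxygen has H1; the =O is OX1, not OX2.
So the answer is (B).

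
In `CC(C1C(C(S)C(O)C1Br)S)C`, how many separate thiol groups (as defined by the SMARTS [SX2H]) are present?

2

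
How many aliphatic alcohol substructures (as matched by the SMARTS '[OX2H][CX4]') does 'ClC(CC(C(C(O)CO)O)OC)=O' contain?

[OX2H][CX4] is the SMARTS for an aliphatic alcohol: a hydroxyl oxygen bound to an sp3 (X4) carbon.
The molecule carries 3 separate instances of a hydroxyl group (-OH) meeting every constraint; each maps to a distinct set of atoms, giving 3 matches.

3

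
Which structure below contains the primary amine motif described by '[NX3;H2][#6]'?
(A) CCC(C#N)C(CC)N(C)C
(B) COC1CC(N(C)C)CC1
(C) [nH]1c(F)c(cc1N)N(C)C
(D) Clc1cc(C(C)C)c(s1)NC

C

[NX3;H2][#6] describes a trivalent nitrogen with two H attached to carbon (a primary amine).
(A) has a nitrile (-C#N) but the nitrogen is NX1 (triple-bonded), not NX3 with two H.
(B) has a dimethylamino group (-N(CH3)2) but the nitrogen has H0, not H2.
(C) contains a primary amino group (-NH2), which satisfies every atom and bond constraint.
(D) has an N-methylamino group (-NHCH3) but the nitrogen bears two carbons and only one H (H1), not H2.
So the answer is (C).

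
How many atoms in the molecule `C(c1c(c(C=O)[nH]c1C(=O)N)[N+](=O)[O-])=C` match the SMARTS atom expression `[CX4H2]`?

The query [CX4H2] means: sp3 carbon (X4) with exactly two hydrogens.
Check the 15 heavy atoms by environment: 1× n (aromatic, H1, X3) → no; 4× c (aromatic, H0, X3) → no; 2× C (H1, X3) → no; 3× O (H0, X1) → no; 1× C (H0, X3) → no; 1× N (H2, X3) → no; 1× C (H2, X3) → no; 1× N (charge +1, H0, X3) → no; 1× O (charge -1, H0, X1) → no.
No environment satisfies the query, so 0 matching atoms.

0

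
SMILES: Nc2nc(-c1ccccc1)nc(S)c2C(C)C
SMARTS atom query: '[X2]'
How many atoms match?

Check the 17 heavy atoms by environment: 2× n (aromatic, X2) → match; 10× c (aromatic, X3) → no; 1× S (X2) → match; 3× C (X4) → no; 1× N (X3) → no.
Summing the matching environments: 2 + 1 = 3 matching atoms.

3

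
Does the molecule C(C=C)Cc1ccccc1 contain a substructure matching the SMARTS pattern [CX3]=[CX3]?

Yes

The pattern [CX3]=[CX3] describes a non-aromatic C=C double bond between two sp2 carbons — an alkene.
The molecule carries a vinyl group (-CH=CH2), whose atoms satisfy every constraint of the query, so the pattern matches.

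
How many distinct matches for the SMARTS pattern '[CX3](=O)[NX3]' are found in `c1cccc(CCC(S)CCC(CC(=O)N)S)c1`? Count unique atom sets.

1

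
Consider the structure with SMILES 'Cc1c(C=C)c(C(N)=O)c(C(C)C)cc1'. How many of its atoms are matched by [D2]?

3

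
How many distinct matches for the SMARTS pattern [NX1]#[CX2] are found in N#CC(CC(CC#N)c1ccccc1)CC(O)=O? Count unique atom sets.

[NX1]#[CX2] is the SMARTS for a nitrile: a nitrogen triple-bonded to a two-connected carbon.
The molecule carries 2 separate instances of a nitrile (-C#N) meeting every constraint; each maps to a distinct set of atoms, giving 2 matches.

2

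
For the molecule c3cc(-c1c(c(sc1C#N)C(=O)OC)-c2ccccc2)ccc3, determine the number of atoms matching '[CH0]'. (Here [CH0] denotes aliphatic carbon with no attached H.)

2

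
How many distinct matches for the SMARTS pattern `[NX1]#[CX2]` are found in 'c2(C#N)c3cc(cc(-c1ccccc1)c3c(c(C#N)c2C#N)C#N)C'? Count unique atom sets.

[NX1]#[CX2] is the SMARTS for a nitrile: a nitrogen triple-bonded to a two-connected carbon.
The molecule carries 4 separate instances of a nitrile (-C#N) meeting every constraint; each maps to a distinct set of atoms, giving 4 matches.

4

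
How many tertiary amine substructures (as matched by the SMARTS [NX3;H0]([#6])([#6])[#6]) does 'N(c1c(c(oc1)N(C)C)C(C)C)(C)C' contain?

2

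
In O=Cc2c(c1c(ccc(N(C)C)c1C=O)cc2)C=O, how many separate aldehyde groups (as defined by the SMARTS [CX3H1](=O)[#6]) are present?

3

[CX3H1](=O)[#6] is the SMARTS for an aldehyde: an sp2 carbon with one H, double-bonded to O and single-bonded to carbon.
The molecule carries 3 separate instances of an aldehyde (-CHO) meeting every constraint; each maps to a distinct set of atoms, giving 3 matches.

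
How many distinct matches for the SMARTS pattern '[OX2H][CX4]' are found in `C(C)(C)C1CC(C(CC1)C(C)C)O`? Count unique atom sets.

[OX2H][CX4] is the SMARTS for an aliphatic alcohol: a hydroxyl oxygen bound to an sp3 (X4) carbon.
Exactly one fragment in the molecule meets all constraints, giving 1 match.

1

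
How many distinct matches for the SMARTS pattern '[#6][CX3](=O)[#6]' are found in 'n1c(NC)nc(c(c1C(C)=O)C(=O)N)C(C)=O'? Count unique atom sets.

2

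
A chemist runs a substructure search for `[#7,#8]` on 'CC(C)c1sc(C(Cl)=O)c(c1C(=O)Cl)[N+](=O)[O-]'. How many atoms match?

5

The query [#7,#8] means: nitrogen or oxygen (comma = OR).
Check the 17 heavy atoms by environment: 1× s (aromatic) → no; 4× c (aromatic) → no; 1× N (charge +1) → match; 1× O (charge -1) → match; 3× O → match; 5× C → no; 2× Cl → no.
Summing the matching environments: 1 + 1 + 3 = 5 matching atoms.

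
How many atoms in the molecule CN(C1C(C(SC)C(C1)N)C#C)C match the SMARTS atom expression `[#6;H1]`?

The query [#6;H1] means: any carbon bearing exactly one hydrogen.
Check the 13 heavy atoms by environment: 5× C (H1) → match; 1× C (H2) → no; 1× C (H0) → no; 1× S (H0) → no; 3× C (H3) → no; 1× N (H2) → no; 1× N (H0) → no.
That gives 5 matching atoms.

5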